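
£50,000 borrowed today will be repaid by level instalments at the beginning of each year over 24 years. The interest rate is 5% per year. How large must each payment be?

£3,451.00

Level annuity due; solve PV = PMT × [(1 − (1+r)^−n)/r] × (1+r) for PMT.
Periodic rate r = 0.05 per year.
With n = 24: PMT = 50,000 / ([(1 − (1+r)^−n)/r] × (1+r)) = £3,451.00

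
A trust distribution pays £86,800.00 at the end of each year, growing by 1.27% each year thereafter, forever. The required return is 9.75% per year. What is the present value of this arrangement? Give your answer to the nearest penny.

Periodic rate r = 0.0975 per year.
Growing perpetuity (Gordon): PV = PMT₁ / (r − g) = 86,800 / (r − 0.0127) = £1,023,584.91.

£1,023,584.91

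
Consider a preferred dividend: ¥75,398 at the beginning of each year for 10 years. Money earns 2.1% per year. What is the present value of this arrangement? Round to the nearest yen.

This is an annuity due: 10 payments of ¥75,398 at the beginning of each year.
Periodic rate r = 0.021 per year.
PV = PMT × [(1 − (1+r)^−n)/r] × (1+r) = 75,398 × [1 − (1+r)^−10] / r × (1+r) = ¥687,888

¥687,888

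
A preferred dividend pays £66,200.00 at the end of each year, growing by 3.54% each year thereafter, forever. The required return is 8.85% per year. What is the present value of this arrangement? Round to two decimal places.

Periodic rate r = 0.0885 per year.
Growing perpetuity (Gordon): PV = PMT₁ / (r − g) = 66,200 / (r − 0.0354) = £1,246,704.33.

£1,246,704.33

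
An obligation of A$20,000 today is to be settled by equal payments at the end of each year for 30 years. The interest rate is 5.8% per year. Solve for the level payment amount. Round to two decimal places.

A$1,422.02

Level ordinary annuity; solve PV = PMT × [(1 − (1+r)^−n)/r] for PMT.
Periodic rate r = 0.058 per year.
With n = 30: PMT = 20,000 / ([(1 − (1+r)^−n)/r]) = A$1,422.02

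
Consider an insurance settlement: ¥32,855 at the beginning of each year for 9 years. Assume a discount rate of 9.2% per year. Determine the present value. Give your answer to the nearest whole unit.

¥213,358

This is an annuity due: 9 payments of ¥32,855 at the beginning of each year.
Periodic rate r = 0.092 per year.
PV = PMT × [(1 − (1+r)^−n)/r] × (1+r) = 32,855 × [1 − (1+r)^−9] / r × (1+r) = ¥213,358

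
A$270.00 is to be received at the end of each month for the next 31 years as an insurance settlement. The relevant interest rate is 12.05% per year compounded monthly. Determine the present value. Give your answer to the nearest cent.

A$26,234.32

This is an ordinary annuity: 372 payments of A$270.00 at the end of each month.
Periodic rate r = 0.1205/12 per month; n is counted in months.
PV = PMT × [(1 − (1+r)^−n)/r] = 270 × [1 − (1+r)^−372] / r = A$26,234.32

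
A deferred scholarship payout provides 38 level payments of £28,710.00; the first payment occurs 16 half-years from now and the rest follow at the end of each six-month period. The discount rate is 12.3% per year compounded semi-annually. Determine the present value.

£170,960.93

Ordinary annuity of 38 payments, first payment at period 16.
Periodic rate r = 0.123/2 per half-year; n is counted in half-years.
The ordinary-annuity PV formula values the stream one period before the first payment (period 15); discount that back 15 periods:
PV₀ = 28,710 × [1 − (1+r)^−38] / r × (1+r)^−15 = £170,960.93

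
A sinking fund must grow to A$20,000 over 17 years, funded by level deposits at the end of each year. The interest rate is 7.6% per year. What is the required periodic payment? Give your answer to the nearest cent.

Level ordinary annuity; solve FV = PMT × [((1+r)^n − 1)/r] for PMT.
Periodic rate r = 0.076 per year.
With n = 17: PMT = 20,000 / ([((1+r)^n − 1)/r]) = A$614.43

A$614.43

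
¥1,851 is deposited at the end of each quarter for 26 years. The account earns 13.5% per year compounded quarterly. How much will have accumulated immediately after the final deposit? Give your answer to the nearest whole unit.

This is an ordinary annuity: 104 deposits of ¥1,851 at the end of each quarter.
Periodic rate r = 0.135/4 per quarter; n is counted in quarters.
FV = PMT × [((1+r)^n − 1)/r] = 1,851 × [(1+r)^104 − 1] / r = ¥1,676,355

¥1,676,355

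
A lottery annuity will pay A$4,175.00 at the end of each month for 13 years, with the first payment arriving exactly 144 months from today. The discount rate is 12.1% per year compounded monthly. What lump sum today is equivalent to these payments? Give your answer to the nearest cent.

Ordinary annuity of 156 payments, first payment at period 144.
Periodic rate r = 0.121/12 per month; n is counted in months.
The ordinary-annuity PV formula values the stream one period before the first payment (period 143); discount that back 143 periods:
PV₀ = 4,175 × [1 − (1+r)^−156] / r × (1+r)^−143 = A$78,003.52

A$78,003.52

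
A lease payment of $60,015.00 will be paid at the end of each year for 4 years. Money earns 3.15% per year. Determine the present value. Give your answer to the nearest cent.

$222,283.78

This is an ordinary annuity: 4 payments of $60,015.00 at the end of each year.
Periodic rate r = 0.0315 per year.
PV = PMT × [(1 − (1+r)^−n)/r] = 60,015 × [1 − (1+r)^−4] / r = $222,283.78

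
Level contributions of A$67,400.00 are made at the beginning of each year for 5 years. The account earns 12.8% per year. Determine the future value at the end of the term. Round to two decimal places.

A$490,724.72

This is an annuity due: 5 deposits of A$67,400.00 at the beginning of each year.
Periodic rate r = 0.128 per year.
FV = PMT × [((1+r)^n − 1)/r] × (1+r) = 67,400 × [(1+r)^5 − 1] / r × (1+r) = A$490,724.72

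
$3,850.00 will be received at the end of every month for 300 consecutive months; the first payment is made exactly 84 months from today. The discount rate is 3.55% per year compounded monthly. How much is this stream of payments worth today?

Ordinary annuity of 300 payments, first payment at period 84.
Periodic rate r = 0.0355/12 per month; n is counted in months.
The ordinary-annuity PV formula values the stream one period before the first payment (period 83); discount that back 83 periods:
PV₀ = 3,850 × [1 − (1+r)^−300] / r × (1+r)^−83 = $598,612.72

$598,612.72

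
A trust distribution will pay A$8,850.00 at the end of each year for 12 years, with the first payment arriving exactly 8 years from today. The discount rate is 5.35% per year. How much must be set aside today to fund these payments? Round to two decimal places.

A$53,402.81

Ordinary annuity of 12 payments, first payment at period 8.
Periodic rate r = 0.0535 per year.
The ordinary-annuity PV formula values the stream one period before the first payment (period 7); discount that back 7 periods:
PV₀ = 8,850 × [1 − (1+r)^−12] / r × (1+r)^−7 = A$53,402.81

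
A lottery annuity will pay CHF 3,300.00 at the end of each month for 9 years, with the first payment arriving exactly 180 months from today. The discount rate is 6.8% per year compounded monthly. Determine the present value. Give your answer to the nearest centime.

CHF 96,746.17

Ordinary annuity of 108 payments, first payment at period 180.
Periodic rate r = 0.068/12 per month; n is counted in months.
The ordinary-annuity PV formula values the stream one period before the first payment (period 179); discount that back 179 periods:
PV₀ = 3,300 × [1 − (1+r)^−108] / r × (1+r)^−179 = CHF 96,746.17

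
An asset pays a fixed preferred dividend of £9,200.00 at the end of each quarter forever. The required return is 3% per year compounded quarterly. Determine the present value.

Periodic rate r = 0.03/4 per quarter.
Level perpetuity: PV = PMT / r = 9,200 / (0.03/4) = £1,226,666.67.

£1,226,666.67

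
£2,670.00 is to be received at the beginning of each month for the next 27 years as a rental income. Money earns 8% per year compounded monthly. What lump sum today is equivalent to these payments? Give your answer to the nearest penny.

£356,339.89

This is an annuity due: 324 payments of £2,670.00 at the beginning of each month.
Periodic rate r = 0.08/12 per month; n is counted in months.
PV = PMT × [(1 − (1+r)^−n)/r] × (1+r) = 2,670 × [1 − (1+r)^−324] / r × (1+r) = £356,339.89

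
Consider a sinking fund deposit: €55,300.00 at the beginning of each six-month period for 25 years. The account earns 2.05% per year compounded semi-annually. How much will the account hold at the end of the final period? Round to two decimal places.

€3,625,130.70

This is an annuity due: 50 deposits of €55,300.00 at the beginning of each six-month period.
Periodic rate r = 0.0205/2 per half-year; n is counted in half-years.
FV = PMT × [((1+r)^n − 1)/r] × (1+r) = 55,300 × [(1+r)^50 − 1] / r × (1+r) = €3,625,130.70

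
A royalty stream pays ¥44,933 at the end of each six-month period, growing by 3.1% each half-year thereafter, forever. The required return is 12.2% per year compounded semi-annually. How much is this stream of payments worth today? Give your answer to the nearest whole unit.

¥1,497,767

Periodic rate r = 0.122/2 per half-year.
Growing perpetuity (Gordon): PV = PMT₁ / (r − g) = 44,933 / (r − 0.031) = ¥1,497,767.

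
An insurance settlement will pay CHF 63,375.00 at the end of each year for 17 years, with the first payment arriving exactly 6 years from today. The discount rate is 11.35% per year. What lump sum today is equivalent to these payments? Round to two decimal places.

CHF 273,741.27

Ordinary annuity of 17 payments, first payment at period 6.
Periodic rate r = 0.1135 per year.
The ordinary-annuity PV formula values the stream one period before the first payment (period 5); discount that back 5 periods:
PV₀ = 63,375 × [1 − (1+r)^−17] / r × (1+r)^−5 = CHF 273,741.27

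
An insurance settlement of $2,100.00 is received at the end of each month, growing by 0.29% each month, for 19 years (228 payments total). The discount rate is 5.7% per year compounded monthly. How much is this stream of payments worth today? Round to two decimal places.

Periodic rate r = 0.057/12 per month; n is counted in months.
Growing ordinary annuity: PV = PMT₁ × [1 − ((1+g)/(1+r))^n] / (r − g) = 2,100 × [1 − ((1+0.0029)/(1+r))^228] / (r − 0.0029) = $389,442.05.

$389,442.05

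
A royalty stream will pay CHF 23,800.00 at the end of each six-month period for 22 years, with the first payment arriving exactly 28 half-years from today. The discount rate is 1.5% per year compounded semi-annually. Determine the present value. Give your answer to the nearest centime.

CHF 726,695.69

Ordinary annuity of 44 payments, first payment at period 28.
Periodic rate r = 0.015/2 per half-year; n is counted in half-years.
The ordinary-annuity PV formula values the stream one period before the first payment (period 27); discount that back 27 periods:
PV₀ = 23,800 × [1 − (1+r)^−44] / r × (1+r)^−27 = CHF 726,695.69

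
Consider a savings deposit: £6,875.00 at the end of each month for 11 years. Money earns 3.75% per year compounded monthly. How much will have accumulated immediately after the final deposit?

This is an ordinary annuity: 132 deposits of £6,875.00 at the end of each month.
Periodic rate r = 0.0375/12 per month; n is counted in months.
FV = PMT × [((1+r)^n − 1)/r] = 6,875 × [(1+r)^132 − 1] / r = £1,121,160.16

£1,121,160.16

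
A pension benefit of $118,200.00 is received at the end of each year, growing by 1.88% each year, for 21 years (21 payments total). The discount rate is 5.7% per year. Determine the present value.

$1,665,850.04

Periodic rate r = 0.057 per year.
Growing ordinary annuity: PV = PMT₁ × [1 − ((1+g)/(1+r))^n] / (r − g) = 118,200 × [1 − ((1+0.0188)/(1+r))^21] / (r − 0.0188) = $1,665,850.04.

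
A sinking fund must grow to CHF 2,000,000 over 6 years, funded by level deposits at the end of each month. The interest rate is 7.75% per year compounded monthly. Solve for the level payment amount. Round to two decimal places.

Level ordinary annuity; solve FV = PMT × [((1+r)^n − 1)/r] for PMT.
Periodic rate r = 0.0775/12 per month; n is counted in months.
With n = 72: PMT = 2,000,000 / ([((1+r)^n − 1)/r]) = CHF 21,906.18

CHF 21,906.18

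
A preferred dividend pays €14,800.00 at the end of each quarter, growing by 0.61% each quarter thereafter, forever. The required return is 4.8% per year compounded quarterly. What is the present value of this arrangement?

Periodic rate r = 0.048/4 per quarter.
Growing perpetuity (Gordon): PV = PMT₁ / (r − g) = 14,800 / (r − 0.0061) = €2,508,474.58.

€2,508,474.58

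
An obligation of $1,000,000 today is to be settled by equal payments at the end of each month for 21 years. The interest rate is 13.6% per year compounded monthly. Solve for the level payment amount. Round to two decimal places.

$12,036.63

Level ordinary annuity; solve PV = PMT × [(1 − (1+r)^−n)/r] for PMT.
Periodic rate r = 0.136/12 per month; n is counted in months.
With n = 252: PMT = 1,000,000 / ([(1 − (1+r)^−n)/r]) = $12,036.63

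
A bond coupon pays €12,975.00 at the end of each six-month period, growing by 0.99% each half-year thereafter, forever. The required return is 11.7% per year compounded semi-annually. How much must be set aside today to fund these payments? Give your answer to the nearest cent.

Periodic rate r = 0.117/2 per half-year.
Growing perpetuity (Gordon): PV = PMT₁ / (r − g) = 12,975 / (r − 0.0099) = €266,975.31.

€266,975.31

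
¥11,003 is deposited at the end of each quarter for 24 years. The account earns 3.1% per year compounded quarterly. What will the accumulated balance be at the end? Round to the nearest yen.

This is an ordinary annuity: 96 deposits of ¥11,003 at the end of each quarter.
Periodic rate r = 0.031/4 per quarter; n is counted in quarters.
FV = PMT × [((1+r)^n − 1)/r] = 11,003 × [(1+r)^96 − 1] / r = ¥1,559,315

¥1,559,315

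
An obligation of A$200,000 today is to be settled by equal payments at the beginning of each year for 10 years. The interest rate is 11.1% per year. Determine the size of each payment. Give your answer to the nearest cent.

A$30,695.60

Level annuity due; solve PV = PMT × [(1 − (1+r)^−n)/r] × (1+r) for PMT.
Periodic rate r = 0.111 per year.
With n = 10: PMT = 200,000 / ([(1 − (1+r)^−n)/r] × (1+r)) = A$30,695.60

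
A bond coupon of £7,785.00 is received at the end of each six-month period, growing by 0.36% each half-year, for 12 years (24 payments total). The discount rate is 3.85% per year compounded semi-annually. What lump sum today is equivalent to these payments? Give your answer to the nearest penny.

£154,310.96

Periodic rate r = 0.0385/2 per half-year; n is counted in half-years.
Growing ordinary annuity: PV = PMT₁ × [1 − ((1+g)/(1+r))^n] / (r − g) = 7,785 × [1 − ((1+0.0036)/(1+r))^24] / (r − 0.0036) = £154,310.96.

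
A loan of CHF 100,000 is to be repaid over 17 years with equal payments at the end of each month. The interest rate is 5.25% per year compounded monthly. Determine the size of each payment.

Level ordinary annuity; solve PV = PMT × [(1 − (1+r)^−n)/r] for PMT.
Periodic rate r = 0.0525/12 per month; n is counted in months.
With n = 204: PMT = 100,000 / ([(1 − (1+r)^−n)/r]) = CHF 742.06

CHF 742.06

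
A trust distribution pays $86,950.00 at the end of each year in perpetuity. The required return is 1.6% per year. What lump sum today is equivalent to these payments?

Periodic rate r = 0.016 per year.
Level perpetuity: PV = PMT / r = 86,950 / (0.016) = $5,434,375.00.

$5,434,375.00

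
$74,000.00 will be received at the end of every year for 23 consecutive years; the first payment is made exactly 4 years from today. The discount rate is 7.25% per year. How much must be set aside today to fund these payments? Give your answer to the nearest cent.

$661,963.08

Ordinary annuity of 23 payments, first payment at period 4.
Periodic rate r = 0.0725 per year.
The ordinary-annuity PV formula values the stream one period before the first payment (period 3); discount that back 3 periods:
PV₀ = 74,000 × [1 − (1+r)^−23] / r × (1+r)^−3 = $661,963.08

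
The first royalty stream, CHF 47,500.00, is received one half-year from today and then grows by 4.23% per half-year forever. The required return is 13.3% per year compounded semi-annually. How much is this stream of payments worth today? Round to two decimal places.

Periodic rate r = 0.133/2 per half-year.
Growing perpetuity (Gordon): PV = PMT₁ / (r − g) = 47,500 / (r − 0.0423) = CHF 1,962,809.92.

CHF 1,962,809.92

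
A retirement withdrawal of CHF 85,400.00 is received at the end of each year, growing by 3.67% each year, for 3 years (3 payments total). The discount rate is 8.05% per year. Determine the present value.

CHF 227,630.55

Periodic rate r = 0.0805 per year.
Growing ordinary annuity: PV = PMT₁ × [1 − ((1+g)/(1+r))^n] / (r − g) = 85,400 × [1 − ((1+0.0367)/(1+r))^3] / (r − 0.0367) = CHF 227,630.55.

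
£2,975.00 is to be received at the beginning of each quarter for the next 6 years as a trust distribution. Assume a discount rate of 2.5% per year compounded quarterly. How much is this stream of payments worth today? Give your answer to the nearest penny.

This is an annuity due: 24 payments of £2,975.00 at the beginning of each quarter.
Periodic rate r = 0.025/4 per quarter; n is counted in quarters.
PV = PMT × [(1 − (1+r)^−n)/r] × (1+r) = 2,975 × [1 − (1+r)^−24] / r × (1+r) = £66,524.91

£66,524.91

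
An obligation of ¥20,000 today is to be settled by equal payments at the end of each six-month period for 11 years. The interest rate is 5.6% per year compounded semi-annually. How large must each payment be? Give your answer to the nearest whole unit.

¥1,230

Level ordinary annuity; solve PV = PMT × [(1 − (1+r)^−n)/r] for PMT.
Periodic rate r = 0.056/2 per half-year; n is counted in half-years.
With n = 22: PMT = 20,000 / ([(1 − (1+r)^−n)/r]) = ¥1,230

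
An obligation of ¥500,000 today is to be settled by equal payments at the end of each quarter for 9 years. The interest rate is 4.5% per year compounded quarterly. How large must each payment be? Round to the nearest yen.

¥16,968

Level ordinary annuity; solve PV = PMT × [(1 − (1+r)^−n)/r] for PMT.
Periodic rate r = 0.045/4 per quarter; n is counted in quarters.
With n = 36: PMT = 500,000 / ([(1 − (1+r)^−n)/r]) = ¥16,968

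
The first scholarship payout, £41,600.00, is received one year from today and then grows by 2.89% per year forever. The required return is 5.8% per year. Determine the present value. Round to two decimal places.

Periodic rate r = 0.058 per year.
Growing perpetuity (Gordon): PV = PMT₁ / (r − g) = 41,600 / (r − 0.0289) = £1,429,553.26.

£1,429,553.26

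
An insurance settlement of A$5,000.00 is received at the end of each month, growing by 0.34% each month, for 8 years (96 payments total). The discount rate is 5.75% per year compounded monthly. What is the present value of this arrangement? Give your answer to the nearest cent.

A$447,603.96

Periodic rate r = 0.0575/12 per month; n is counted in months.
Growing ordinary annuity: PV = PMT₁ × [1 − ((1+g)/(1+r))^n] / (r − g) = 5,000 × [1 − ((1+0.0034)/(1+r))^96] / (r − 0.0034) = A$447,603.96.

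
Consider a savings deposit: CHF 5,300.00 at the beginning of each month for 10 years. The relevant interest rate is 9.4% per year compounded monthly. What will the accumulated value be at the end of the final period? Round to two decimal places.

CHF 1,057,362.89

This is an annuity due: 120 deposits of CHF 5,300.00 at the beginning of each month.
Periodic rate r = 0.094/12 per month; n is counted in months.
FV = PMT × [((1+r)^n − 1)/r] × (1+r) = 5,300 × [(1+r)^120 − 1] / r × (1+r) = CHF 1,057,362.89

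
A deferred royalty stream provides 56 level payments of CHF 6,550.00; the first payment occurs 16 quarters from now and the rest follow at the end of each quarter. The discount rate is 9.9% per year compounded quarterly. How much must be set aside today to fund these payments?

CHF 136,755.37

Ordinary annuity of 56 payments, first payment at period 16.
Periodic rate r = 0.099/4 per quarter; n is counted in quarters.
The ordinary-annuity PV formula values the stream one period before the first payment (period 15); discount that back 15 periods:
PV₀ = 6,550 × [1 − (1+r)^−56] / r × (1+r)^−15 = CHF 136,755.37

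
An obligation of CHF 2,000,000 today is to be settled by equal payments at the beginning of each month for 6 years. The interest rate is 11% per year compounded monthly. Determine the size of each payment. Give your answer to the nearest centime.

Level annuity due; solve PV = PMT × [(1 − (1+r)^−n)/r] × (1+r) for PMT.
Periodic rate r = 0.11/12 per month; n is counted in months.
With n = 72: PMT = 2,000,000 / ([(1 − (1+r)^−n)/r] × (1+r)) = CHF 37,722.37

CHF 37,722.37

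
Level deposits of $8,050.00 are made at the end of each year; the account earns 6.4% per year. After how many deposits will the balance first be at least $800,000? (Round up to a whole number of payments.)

Periodic rate r = 0.064 per year.
Ordinary annuity FV: 800,000 = 8,050 × [((1+r)^n − 1)/r].
(1+r)^n = 1 + 800,000 × r / 8,050, so n = ln(1 + 800,000·r/8,050) / ln(1+r) = 32.18.
Round up to a whole number of payments: n = 33.

33 payments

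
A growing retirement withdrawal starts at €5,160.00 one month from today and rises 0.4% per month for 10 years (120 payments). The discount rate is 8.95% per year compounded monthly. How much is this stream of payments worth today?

€504,457.10

Periodic rate r = 0.0895/12 per month; n is counted in months.
Growing ordinary annuity: PV = PMT₁ × [1 − ((1+g)/(1+r))^n] / (r − g) = 5,160 × [1 − ((1+0.004)/(1+r))^120] / (r − 0.004) = €504,457.10.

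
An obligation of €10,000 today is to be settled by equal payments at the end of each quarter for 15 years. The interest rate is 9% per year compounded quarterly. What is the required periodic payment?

Level ordinary annuity; solve PV = PMT × [(1 − (1+r)^−n)/r] for PMT.
Periodic rate r = 0.09/4 per quarter; n is counted in quarters.
With n = 60: PMT = 10,000 / ([(1 − (1+r)^−n)/r]) = €305.35

€305.35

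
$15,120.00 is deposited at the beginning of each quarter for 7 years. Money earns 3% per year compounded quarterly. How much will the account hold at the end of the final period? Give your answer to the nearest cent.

This is an annuity due: 28 deposits of $15,120.00 at the beginning of each quarter.
Periodic rate r = 0.03/4 per quarter; n is counted in quarters.
FV = PMT × [((1+r)^n − 1)/r] × (1+r) = 15,120 × [(1+r)^28 − 1] / r × (1+r) = $472,665.48

$472,665.48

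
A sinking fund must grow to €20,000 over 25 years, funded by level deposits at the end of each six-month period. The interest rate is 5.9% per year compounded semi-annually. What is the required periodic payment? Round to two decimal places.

Level ordinary annuity; solve FV = PMT × [((1+r)^n − 1)/r] for PMT.
Periodic rate r = 0.059/2 per half-year; n is counted in half-years.
With n = 50: PMT = 20,000 / ([((1+r)^n − 1)/r]) = €179.95

€179.95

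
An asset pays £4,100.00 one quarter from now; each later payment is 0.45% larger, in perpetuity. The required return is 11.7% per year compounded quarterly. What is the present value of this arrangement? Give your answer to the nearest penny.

Periodic rate r = 0.117/4 per quarter.
Growing perpetuity (Gordon): PV = PMT₁ / (r − g) = 4,100 / (r − 0.0045) = £165,656.57.

£165,656.57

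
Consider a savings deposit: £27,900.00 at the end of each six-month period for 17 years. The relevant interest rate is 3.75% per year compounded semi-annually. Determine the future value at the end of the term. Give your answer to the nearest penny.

£1,310,350.25

This is an ordinary annuity: 34 deposits of £27,900.00 at the end of each six-month period.
Periodic rate r = 0.0375/2 per half-year; n is counted in half-years.
FV = PMT × [((1+r)^n − 1)/r] = 27,900 × [(1+r)^34 − 1] / r = £1,310,350.25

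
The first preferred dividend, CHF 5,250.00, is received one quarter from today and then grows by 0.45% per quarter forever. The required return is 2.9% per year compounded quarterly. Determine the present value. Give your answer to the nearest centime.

Periodic rate r = 0.029/4 per quarter.
Growing perpetuity (Gordon): PV = PMT₁ / (r − g) = 5,250 / (r − 0.0045) = CHF 1,909,090.91.

CHF 1,909,090.91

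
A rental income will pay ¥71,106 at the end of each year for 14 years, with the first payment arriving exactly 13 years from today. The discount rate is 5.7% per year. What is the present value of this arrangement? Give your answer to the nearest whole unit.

Ordinary annuity of 14 payments, first payment at period 13.
Periodic rate r = 0.057 per year.
The ordinary-annuity PV formula values the stream one period before the first payment (period 12); discount that back 12 periods:
PV₀ = 71,106 × [1 − (1+r)^−14] / r × (1+r)^−12 = ¥346,227

¥346,227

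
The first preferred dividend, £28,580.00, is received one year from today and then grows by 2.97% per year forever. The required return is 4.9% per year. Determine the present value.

Periodic rate r = 0.049 per year.
Growing perpetuity (Gordon): PV = PMT₁ / (r − g) = 28,580 / (r − 0.0297) = £1,480,829.02.

£1,480,829.02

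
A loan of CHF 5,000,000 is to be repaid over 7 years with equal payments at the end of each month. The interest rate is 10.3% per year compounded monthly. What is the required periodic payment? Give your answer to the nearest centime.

CHF 83,783.02

Level ordinary annuity; solve PV = PMT × [(1 − (1+r)^−n)/r] for PMT.
Periodic rate r = 0.103/12 per month; n is counted in months.
With n = 84: PMT = 5,000,000 / ([(1 − (1+r)^−n)/r]) = CHF 83,783.02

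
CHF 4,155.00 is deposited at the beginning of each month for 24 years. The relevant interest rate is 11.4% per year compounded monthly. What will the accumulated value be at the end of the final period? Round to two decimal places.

This is an annuity due: 288 deposits of CHF 4,155.00 at the beginning of each month.
Periodic rate r = 0.114/12 per month; n is counted in months.
FV = PMT × [((1+r)^n − 1)/r] × (1+r) = 4,155 × [(1+r)^288 − 1] / r × (1+r) = CHF 6,281,658.31

CHF 6,281,658.31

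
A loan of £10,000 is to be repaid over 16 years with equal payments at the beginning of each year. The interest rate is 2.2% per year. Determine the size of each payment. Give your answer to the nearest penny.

£732.11

Level annuity due; solve PV = PMT × [(1 − (1+r)^−n)/r] × (1+r) for PMT.
Periodic rate r = 0.022 per year.
With n = 16: PMT = 10,000 / ([(1 − (1+r)^−n)/r] × (1+r)) = £732.11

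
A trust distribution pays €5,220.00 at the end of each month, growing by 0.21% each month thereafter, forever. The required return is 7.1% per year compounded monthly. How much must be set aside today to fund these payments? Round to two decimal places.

€1,367,685.59

Periodic rate r = 0.071/12 per month.
Growing perpetuity (Gordon): PV = PMT₁ / (r − g) = 5,220 / (r − 0.0021) = €1,367,685.59.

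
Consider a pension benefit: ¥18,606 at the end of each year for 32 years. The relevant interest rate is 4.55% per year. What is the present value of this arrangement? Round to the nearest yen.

¥310,460

This is an ordinary annuity: 32 payments of ¥18,606 at the end of each year.
Periodic rate r = 0.0455 per year.
PV = PMT × [(1 − (1+r)^−n)/r] = 18,606 × [1 − (1+r)^−32] / r = ¥310,460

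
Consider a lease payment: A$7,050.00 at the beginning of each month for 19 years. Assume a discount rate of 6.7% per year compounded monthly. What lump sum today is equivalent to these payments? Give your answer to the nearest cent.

A$912,961.56

This is an annuity due: 228 payments of A$7,050.00 at the beginning of each month.
Periodic rate r = 0.067/12 per month; n is counted in months.
PV = PMT × [(1 − (1+r)^−n)/r] × (1+r) = 7,050 × [1 − (1+r)^−228] / r × (1+r) = A$912,961.56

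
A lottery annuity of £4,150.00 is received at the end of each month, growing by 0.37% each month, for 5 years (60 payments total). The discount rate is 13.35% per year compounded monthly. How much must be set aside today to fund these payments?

£199,755.76

Periodic rate r = 0.1335/12 per month; n is counted in months.
Growing ordinary annuity: PV = PMT₁ × [1 − ((1+g)/(1+r))^n] / (r − g) = 4,150 × [1 − ((1+0.0037)/(1+r))^60] / (r − 0.0037) = £199,755.76.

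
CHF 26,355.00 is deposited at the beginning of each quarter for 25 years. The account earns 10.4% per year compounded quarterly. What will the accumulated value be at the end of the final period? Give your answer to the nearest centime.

This is an annuity due: 100 deposits of CHF 26,355.00 at the beginning of each quarter.
Periodic rate r = 0.104/4 per quarter; n is counted in quarters.
FV = PMT × [((1+r)^n − 1)/r] × (1+r) = 26,355 × [(1+r)^100 − 1] / r × (1+r) = CHF 12,504,807.19

CHF 12,504,807.19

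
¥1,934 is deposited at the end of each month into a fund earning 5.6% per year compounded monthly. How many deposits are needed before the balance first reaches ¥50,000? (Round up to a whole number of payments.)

25 payments

Periodic rate r = 0.056/12 per month; n is counted in months.
Ordinary annuity FV: 50,000 = 1,934 × [((1+r)^n − 1)/r].
(1+r)^n = 1 + 50,000 × r / 1,934, so n = ln(1 + 50,000·r/1,934) / ln(1+r) = 24.47.
Round up to a whole number of payments: n = 25.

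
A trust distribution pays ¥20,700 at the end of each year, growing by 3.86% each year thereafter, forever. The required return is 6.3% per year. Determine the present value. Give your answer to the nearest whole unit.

¥848,361

Periodic rate r = 0.063 per year.
Growing perpetuity (Gordon): PV = PMT₁ / (r − g) = 20,700 / (r − 0.0386) = ¥848,361.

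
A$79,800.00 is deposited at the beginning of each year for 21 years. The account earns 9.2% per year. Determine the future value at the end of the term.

This is an annuity due: 21 deposits of A$79,800.00 at the beginning of each year.
Periodic rate r = 0.092 per year.
FV = PMT × [((1+r)^n − 1)/r] × (1+r) = 79,800 × [(1+r)^21 − 1] / r × (1+r) = A$5,066,111.98

A$5,066,111.98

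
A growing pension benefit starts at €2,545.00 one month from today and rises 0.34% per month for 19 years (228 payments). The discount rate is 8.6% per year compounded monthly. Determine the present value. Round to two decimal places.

Periodic rate r = 0.086/12 per month; n is counted in months.
Growing ordinary annuity: PV = PMT₁ × [1 − ((1+g)/(1+r))^n] / (r − g) = 2,545 × [1 − ((1+0.0034)/(1+r))^228] / (r − 0.0034) = €388,110.49.

€388,110.49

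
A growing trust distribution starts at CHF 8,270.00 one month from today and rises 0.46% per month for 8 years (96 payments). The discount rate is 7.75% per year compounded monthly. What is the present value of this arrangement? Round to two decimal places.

CHF 723,478.43

Periodic rate r = 0.0775/12 per month; n is counted in months.
Growing ordinary annuity: PV = PMT₁ × [1 − ((1+g)/(1+r))^n] / (r − g) = 8,270 × [1 − ((1+0.0046)/(1+r))^96] / (r − 0.0046) = CHF 723,478.43.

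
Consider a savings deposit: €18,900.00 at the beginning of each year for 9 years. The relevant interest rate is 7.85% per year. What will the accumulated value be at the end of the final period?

€252,953.42

This is an annuity due: 9 deposits of €18,900.00 at the beginning of each year.
Periodic rate r = 0.0785 per year.
FV = PMT × [((1+r)^n − 1)/r] × (1+r) = 18,900 × [(1+r)^9 − 1] / r × (1+r) = €252,953.42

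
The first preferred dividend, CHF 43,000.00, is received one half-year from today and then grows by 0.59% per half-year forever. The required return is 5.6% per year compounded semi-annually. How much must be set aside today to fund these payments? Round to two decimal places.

CHF 1,945,701.36

Periodic rate r = 0.056/2 per half-year.
Growing perpetuity (Gordon): PV = PMT₁ / (r − g) = 43,000 / (r − 0.0059) = CHF 1,945,701.36.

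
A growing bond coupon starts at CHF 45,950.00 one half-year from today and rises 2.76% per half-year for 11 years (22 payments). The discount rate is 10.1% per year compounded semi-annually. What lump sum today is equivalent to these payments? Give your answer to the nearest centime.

Periodic rate r = 0.101/2 per half-year; n is counted in half-years.
Growing ordinary annuity: PV = PMT₁ × [1 − ((1+g)/(1+r))^n] / (r − g) = 45,950 × [1 − ((1+0.0276)/(1+r))^22] / (r − 0.0276) = CHF 770,981.55.

CHF 770,981.55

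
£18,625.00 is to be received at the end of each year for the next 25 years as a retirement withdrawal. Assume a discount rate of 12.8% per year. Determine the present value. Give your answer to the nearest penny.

£138,343.76

This is an ordinary annuity: 25 payments of £18,625.00 at the end of each year.
Periodic rate r = 0.128 per year.
PV = PMT × [(1 − (1+r)^−n)/r] = 18,625 × [1 − (1+r)^−25] / r = £138,343.76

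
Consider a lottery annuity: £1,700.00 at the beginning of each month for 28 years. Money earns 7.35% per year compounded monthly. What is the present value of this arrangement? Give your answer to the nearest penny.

This is an annuity due: 336 payments of £1,700.00 at the beginning of each month.
Periodic rate r = 0.0735/12 per month; n is counted in months.
PV = PMT × [(1 − (1+r)^−n)/r] × (1+r) = 1,700 × [1 − (1+r)^−336] / r × (1+r) = £243,363.55

£243,363.55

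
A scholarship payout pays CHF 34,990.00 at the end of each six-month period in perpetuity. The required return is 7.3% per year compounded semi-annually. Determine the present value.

Periodic rate r = 0.073/2 per half-year.
Level perpetuity: PV = PMT / r = 34,990 / (0.073/2) = CHF 958,630.14.

CHF 958,630.14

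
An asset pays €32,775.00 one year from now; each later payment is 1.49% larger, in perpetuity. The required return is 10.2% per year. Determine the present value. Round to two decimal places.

Periodic rate r = 0.102 per year.
Growing perpetuity (Gordon): PV = PMT₁ / (r − g) = 32,775 / (r − 0.0149) = €376,291.62.

€376,291.62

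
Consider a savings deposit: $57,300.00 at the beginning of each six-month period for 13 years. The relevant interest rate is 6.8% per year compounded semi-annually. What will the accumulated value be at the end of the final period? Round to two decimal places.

$2,413,929.49

This is an annuity due: 26 deposits of $57,300.00 at the beginning of each six-month period.
Periodic rate r = 0.068/2 per half-year; n is counted in half-years.
FV = PMT × [((1+r)^n − 1)/r] × (1+r) = 57,300 × [(1+r)^26 − 1] / r × (1+r) = $2,413,929.49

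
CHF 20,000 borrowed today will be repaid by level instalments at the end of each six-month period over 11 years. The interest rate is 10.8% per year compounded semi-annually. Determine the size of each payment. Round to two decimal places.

Level ordinary annuity; solve PV = PMT × [(1 − (1+r)^−n)/r] for PMT.
Periodic rate r = 0.108/2 per half-year; n is counted in half-years.
With n = 22: PMT = 20,000 / ([(1 − (1+r)^−n)/r]) = CHF 1,575.30

CHF 1,575.30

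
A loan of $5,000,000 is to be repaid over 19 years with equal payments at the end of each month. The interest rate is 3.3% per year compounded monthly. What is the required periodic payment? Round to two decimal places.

Level ordinary annuity; solve PV = PMT × [(1 − (1+r)^−n)/r] for PMT.
Periodic rate r = 0.033/12 per month; n is counted in months.
With n = 228: PMT = 5,000,000 / ([(1 − (1+r)^−n)/r]) = $29,547.77

$29,547.77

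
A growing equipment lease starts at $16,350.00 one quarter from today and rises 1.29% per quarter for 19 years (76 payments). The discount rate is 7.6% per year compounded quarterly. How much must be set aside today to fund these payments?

$982,047.68

Periodic rate r = 0.076/4 per quarter; n is counted in quarters.
Growing ordinary annuity: PV = PMT₁ × [1 − ((1+g)/(1+r))^n] / (r − g) = 16,350 × [1 − ((1+0.0129)/(1+r))^76] / (r − 0.0129) = $982,047.68.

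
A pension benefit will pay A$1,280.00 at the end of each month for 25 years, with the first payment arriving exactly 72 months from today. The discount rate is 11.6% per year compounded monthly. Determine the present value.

Ordinary annuity of 300 payments, first payment at period 72.
Periodic rate r = 0.116/12 per month; n is counted in months.
The ordinary-annuity PV formula values the stream one period before the first payment (period 71); discount that back 71 periods:
PV₀ = 1,280 × [1 − (1+r)^−300] / r × (1+r)^−71 = A$63,148.09

A$63,148.09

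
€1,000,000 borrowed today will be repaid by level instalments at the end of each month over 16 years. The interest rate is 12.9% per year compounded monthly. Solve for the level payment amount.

€12,332.95

Level ordinary annuity; solve PV = PMT × [(1 − (1+r)^−n)/r] for PMT.
Periodic rate r = 0.129/12 per month; n is counted in months.
With n = 192: PMT = 1,000,000 / ([(1 − (1+r)^−n)/r]) = €12,332.95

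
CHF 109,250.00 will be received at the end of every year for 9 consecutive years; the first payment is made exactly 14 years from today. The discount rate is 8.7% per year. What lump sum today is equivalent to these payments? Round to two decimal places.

Ordinary annuity of 9 payments, first payment at period 14.
Periodic rate r = 0.087 per year.
The ordinary-annuity PV formula values the stream one period before the first payment (period 13); discount that back 13 periods:
PV₀ = 109,250 × [1 − (1+r)^−9] / r × (1+r)^−13 = CHF 224,160.51

CHF 224,160.51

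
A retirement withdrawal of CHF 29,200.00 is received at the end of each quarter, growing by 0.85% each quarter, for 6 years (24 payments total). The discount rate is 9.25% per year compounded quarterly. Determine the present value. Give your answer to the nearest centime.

Periodic rate r = 0.0925/4 per quarter; n is counted in quarters.
Growing ordinary annuity: PV = PMT₁ × [1 − ((1+g)/(1+r))^n] / (r − g) = 29,200 × [1 − ((1+0.0085)/(1+r))^24] / (r − 0.0085) = CHF 583,328.20.

CHF 583,328.20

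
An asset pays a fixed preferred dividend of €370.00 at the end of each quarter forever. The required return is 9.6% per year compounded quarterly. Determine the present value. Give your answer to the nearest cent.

€15,416.67

Periodic rate r = 0.096/4 per quarter.
Level perpetuity: PV = PMT / r = 370 / (0.096/4) = €15,416.67.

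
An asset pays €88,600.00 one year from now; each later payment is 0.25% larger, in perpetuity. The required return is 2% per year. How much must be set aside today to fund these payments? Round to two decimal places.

Periodic rate r = 0.02 per year.
Growing perpetuity (Gordon): PV = PMT₁ / (r − g) = 88,600 / (r − 0.0025) = €5,062,857.14.

€5,062,857.14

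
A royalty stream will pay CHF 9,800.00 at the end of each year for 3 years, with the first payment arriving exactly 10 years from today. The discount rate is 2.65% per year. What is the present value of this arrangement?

CHF 22,054.53

Ordinary annuity of 3 payments, first payment at period 10.
Periodic rate r = 0.0265 per year.
The ordinary-annuity PV formula values the stream one period before the first payment (period 9); discount that back 9 periods:
PV₀ = 9,800 × [1 − (1+r)^−3] / r × (1+r)^−9 = CHF 22,054.53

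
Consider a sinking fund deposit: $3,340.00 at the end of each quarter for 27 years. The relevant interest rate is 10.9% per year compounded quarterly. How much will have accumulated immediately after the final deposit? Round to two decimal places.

This is an ordinary annuity: 108 deposits of $3,340.00 at the end of each quarter.
Periodic rate r = 0.109/4 per quarter; n is counted in quarters.
FV = PMT × [((1+r)^n − 1)/r] = 3,340 × [(1+r)^108 − 1] / r = $2,113,082.94

$2,113,082.94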